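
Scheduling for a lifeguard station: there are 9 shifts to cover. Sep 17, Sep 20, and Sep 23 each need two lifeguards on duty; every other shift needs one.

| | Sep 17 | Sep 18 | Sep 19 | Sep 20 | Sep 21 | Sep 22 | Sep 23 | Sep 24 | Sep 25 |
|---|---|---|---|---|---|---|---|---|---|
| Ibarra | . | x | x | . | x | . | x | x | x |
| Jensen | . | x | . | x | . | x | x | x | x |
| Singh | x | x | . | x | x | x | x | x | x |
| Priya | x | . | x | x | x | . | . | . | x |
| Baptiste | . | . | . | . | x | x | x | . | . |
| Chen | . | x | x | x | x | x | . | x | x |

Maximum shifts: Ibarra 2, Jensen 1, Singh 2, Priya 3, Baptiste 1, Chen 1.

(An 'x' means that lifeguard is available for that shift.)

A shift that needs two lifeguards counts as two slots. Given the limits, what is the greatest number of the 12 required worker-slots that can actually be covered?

Total capacity across all lifeguards is 2+1+2+3+1+1 = 10, and 12 slots are needed, so at most 10 can be filled.
An assignment achieving 10: Sep 17→Singh+Priya, Sep 18→Ibarra, Sep 19→Ibarra, Sep 20→Jensen+Singh, Sep 21→Priya, Sep 22→Baptiste, Sep 24→Chen, Sep 25→Priya.
Loads: Ibarra 2/2, Jensen 1/1, Singh 2/2, Priya 3/3, Baptiste 1/1, Chen 1/1.

10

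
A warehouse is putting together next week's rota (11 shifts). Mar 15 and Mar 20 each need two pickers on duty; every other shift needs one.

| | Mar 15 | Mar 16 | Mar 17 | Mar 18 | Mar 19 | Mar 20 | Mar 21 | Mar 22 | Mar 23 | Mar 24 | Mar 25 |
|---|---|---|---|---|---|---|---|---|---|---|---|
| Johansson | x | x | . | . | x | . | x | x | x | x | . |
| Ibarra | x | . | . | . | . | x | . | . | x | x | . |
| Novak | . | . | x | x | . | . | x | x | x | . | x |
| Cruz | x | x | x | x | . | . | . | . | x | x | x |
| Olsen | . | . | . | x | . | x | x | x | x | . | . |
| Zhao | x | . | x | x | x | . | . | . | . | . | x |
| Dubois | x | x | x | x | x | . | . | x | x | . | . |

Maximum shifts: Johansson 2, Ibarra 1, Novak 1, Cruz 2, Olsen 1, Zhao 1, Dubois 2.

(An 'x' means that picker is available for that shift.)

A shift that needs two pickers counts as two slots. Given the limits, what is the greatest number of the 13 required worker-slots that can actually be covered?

Total capacity across all pickers is 2+1+1+2+1+1+2 = 10, and 13 slots are needed, so at most 10 can be filled.
An assignment achieving 10: Mar 15→Dubois, Mar 16→Johansson, Mar 17→Zhao, Mar 19→Johansson, Mar 20→Ibarra+Olsen, Mar 21→Novak, Mar 22→Dubois, Mar 24→Cruz, Mar 25→Cruz.
Loads: Johansson 2/2, Ibarra 1/1, Novak 1/1, Cruz 2/2, Olsen 1/1, Zhao 1/1, Dubois 2/2.

10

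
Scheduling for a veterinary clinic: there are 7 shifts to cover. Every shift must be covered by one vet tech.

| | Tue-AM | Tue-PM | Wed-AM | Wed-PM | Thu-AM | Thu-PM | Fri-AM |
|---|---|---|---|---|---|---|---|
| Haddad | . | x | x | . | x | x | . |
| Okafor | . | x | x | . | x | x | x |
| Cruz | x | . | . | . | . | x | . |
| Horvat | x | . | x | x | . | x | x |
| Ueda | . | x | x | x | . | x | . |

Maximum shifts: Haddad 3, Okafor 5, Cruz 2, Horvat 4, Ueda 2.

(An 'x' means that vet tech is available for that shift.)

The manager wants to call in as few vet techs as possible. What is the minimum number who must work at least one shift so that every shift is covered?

7 slots to fill and no one can take more than 5, so at least ⌈7/5⌉ = 2 vet techs are needed.
Haddad and Horvat alone can cover everything: Tue-AM→Horvat, Tue-PM→Haddad, Wed-AM→Haddad, Wed-PM→Horvat, Thu-AM→Haddad, Thu-PM→Horvat, Fri-AM→Horvat.

2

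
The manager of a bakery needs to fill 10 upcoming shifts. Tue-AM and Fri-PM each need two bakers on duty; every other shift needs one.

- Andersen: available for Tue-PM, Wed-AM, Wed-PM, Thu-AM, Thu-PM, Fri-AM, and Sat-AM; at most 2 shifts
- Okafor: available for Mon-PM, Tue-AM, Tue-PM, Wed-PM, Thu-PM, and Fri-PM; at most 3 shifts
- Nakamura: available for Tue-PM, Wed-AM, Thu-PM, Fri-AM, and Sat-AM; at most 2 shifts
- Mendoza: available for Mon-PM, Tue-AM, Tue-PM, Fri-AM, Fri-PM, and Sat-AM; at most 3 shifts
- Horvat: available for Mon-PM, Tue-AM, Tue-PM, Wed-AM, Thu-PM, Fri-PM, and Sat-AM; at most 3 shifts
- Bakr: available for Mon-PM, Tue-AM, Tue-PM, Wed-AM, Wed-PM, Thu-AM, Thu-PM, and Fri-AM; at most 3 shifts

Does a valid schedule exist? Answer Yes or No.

One valid schedule: Mon-PM→Okafor, Tue-AM→Mendoza+Horvat, Tue-PM→Horvat, Wed-AM→Nakamura, Wed-PM→Andersen, Thu-AM→Andersen, Thu-PM→Okafor, Fri-AM→Nakamura, Fri-PM→Okafor+Mendoza, Sat-AM→Mendoza.
Loads: Andersen 2/2, Okafor 3/3, Nakamura 2/2, Mendoza 3/3, Horvat 2/3, Bakr 0/3 — all within limits.

Yes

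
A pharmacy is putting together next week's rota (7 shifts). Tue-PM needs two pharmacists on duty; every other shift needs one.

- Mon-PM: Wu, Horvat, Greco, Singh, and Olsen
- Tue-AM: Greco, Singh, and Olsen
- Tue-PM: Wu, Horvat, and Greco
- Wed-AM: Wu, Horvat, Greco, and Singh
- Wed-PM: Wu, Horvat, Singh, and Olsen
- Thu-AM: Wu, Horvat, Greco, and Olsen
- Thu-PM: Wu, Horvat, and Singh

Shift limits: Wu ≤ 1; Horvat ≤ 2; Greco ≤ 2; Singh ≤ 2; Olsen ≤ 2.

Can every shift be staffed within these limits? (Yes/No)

One valid schedule: Mon-PM→Singh, Tue-AM→Greco, Tue-PM→Wu+Horvat, Wed-AM→Greco, Wed-PM→Singh, Thu-AM→Olsen, Thu-PM→Horvat.
Loads: Wu 1/1, Horvat 2/2, Greco 2/2, Singh 2/2, Olsen 1/2 — all within limits.

Yes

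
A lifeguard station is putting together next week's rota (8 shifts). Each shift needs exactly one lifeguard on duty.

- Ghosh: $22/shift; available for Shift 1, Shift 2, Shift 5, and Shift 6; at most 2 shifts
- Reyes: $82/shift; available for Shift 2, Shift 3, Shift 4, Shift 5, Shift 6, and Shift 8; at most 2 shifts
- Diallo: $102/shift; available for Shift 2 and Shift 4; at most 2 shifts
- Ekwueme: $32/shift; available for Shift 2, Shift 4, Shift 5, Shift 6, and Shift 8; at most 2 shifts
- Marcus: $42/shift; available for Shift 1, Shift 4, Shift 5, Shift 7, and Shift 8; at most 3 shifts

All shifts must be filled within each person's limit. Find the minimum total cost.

$316

Shift 3 can only be covered by Reyes, so that assignment is forced.
Shift 7 can only be covered by Marcus, so that assignment is forced.
Picking the cheapest available lifeguard for each shift independently would cost $276, but that ignores the shift limits.
An optimal schedule: Shift 1→Ghosh, Shift 2→Ekwueme, Shift 3→Reyes, Shift 4→Marcus, Shift 5→Marcus, Shift 6→Ghosh, Shift 7→Marcus, Shift 8→Ekwueme.
Total: 22 + 32 + 82 + 42 + 42 + 22 + 42 + 32 = $316.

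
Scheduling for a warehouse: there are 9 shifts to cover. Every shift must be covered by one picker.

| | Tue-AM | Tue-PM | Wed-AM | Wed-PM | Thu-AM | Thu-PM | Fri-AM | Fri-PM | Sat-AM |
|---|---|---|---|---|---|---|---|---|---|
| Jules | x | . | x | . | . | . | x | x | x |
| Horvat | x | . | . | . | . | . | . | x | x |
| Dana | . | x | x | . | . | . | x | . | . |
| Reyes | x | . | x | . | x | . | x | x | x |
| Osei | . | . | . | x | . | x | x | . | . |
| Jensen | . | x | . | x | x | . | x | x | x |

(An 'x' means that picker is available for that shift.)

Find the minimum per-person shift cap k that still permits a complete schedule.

With 6 pickers and 9 worker-slots to fill, someone must work at least ⌈9/6⌉ = 2 shifts, so k ≥ 2.
k = 2 works: Tue-AM→Jules, Tue-PM→Dana, Wed-AM→Jules, Wed-PM→Osei, Thu-AM→Reyes, Thu-PM→Osei, Fri-AM→Dana, Fri-PM→Horvat, Sat-AM→Horvat.
Loads: Jules 2, Horvat 2, Dana 2, Reyes 1, Osei 2, Jensen 0 — all ≤ 2.

2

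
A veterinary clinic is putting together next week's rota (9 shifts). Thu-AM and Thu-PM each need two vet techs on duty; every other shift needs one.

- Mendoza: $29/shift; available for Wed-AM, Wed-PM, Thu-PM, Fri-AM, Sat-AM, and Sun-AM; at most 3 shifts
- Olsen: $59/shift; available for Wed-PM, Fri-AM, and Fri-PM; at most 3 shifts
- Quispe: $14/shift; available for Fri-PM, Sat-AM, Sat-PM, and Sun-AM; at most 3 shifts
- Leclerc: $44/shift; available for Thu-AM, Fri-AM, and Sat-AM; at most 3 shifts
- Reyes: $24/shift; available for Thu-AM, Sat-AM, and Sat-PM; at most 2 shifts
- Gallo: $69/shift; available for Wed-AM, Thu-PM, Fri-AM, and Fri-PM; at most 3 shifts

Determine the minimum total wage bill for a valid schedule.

$334

Thu-AM can only be covered by Leclerc and Reyes, so that assignment is forced.
Thu-PM can only be covered by Mendoza and Gallo, so that assignment is forced.
Picking the cheapest available vet tech for each shift independently would cost $309, but that ignores the shift limits.
An optimal schedule: Wed-AM→Mendoza, Wed-PM→Mendoza, Thu-AM→Reyes+Leclerc, Thu-PM→Mendoza+Gallo, Fri-AM→Leclerc, Fri-PM→Quispe, Sat-AM→Reyes, Sat-PM→Quispe, Sun-AM→Quispe.
Total: 29 + 29 + 24 + 44 + 29 + 69 + 44 + 14 + 24 + 14 + 14 = $334.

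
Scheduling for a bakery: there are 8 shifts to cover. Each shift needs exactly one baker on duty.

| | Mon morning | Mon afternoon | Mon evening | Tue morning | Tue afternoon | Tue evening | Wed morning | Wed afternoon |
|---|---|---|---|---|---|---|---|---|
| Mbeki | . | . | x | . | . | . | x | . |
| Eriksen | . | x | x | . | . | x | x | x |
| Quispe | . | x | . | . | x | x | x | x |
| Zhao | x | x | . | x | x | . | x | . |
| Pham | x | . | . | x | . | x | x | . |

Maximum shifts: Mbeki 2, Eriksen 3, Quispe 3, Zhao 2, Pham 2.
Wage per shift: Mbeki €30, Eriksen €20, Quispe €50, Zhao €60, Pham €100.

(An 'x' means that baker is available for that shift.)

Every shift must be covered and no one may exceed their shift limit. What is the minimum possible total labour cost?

Picking the cheapest available baker for each shift independently would cost €270, but that ignores the shift limits.
An optimal schedule: Mon morning→Zhao, Mon afternoon→Eriksen, Mon evening→Mbeki, Tue morning→Zhao, Tue afternoon→Quispe, Tue evening→Eriksen, Wed morning→Mbeki, Wed afternoon→Eriksen.
Total: 60 + 20 + 30 + 60 + 50 + 20 + 30 + 20 = €290.

€290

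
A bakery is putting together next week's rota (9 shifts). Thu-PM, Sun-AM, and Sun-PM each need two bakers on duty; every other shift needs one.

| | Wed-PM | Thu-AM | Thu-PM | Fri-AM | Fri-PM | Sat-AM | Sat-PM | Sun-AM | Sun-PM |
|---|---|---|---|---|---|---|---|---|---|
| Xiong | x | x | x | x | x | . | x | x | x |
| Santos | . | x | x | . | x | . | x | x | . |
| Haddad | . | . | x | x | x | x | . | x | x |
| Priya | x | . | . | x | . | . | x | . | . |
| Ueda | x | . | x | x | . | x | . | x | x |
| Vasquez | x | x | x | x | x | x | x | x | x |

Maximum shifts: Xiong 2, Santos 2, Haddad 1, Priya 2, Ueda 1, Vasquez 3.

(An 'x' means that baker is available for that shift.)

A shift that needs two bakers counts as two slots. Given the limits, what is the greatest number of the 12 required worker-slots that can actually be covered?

Total capacity across all bakers is 2+2+1+2+1+3 = 11, and 12 slots are needed, so at most 11 can be filled.
An assignment achieving 11: Wed-PM→Xiong, Thu-AM→Xiong, Thu-PM→Santos+Vasquez, Fri-AM→Priya, Fri-PM→Santos, Sat-AM→Haddad, Sat-PM→Priya, Sun-AM→Vasquez, Sun-PM→Ueda+Vasquez.
Loads: Xiong 2/2, Santos 2/2, Haddad 1/1, Priya 2/2, Ueda 1/1, Vasquez 3/3.

11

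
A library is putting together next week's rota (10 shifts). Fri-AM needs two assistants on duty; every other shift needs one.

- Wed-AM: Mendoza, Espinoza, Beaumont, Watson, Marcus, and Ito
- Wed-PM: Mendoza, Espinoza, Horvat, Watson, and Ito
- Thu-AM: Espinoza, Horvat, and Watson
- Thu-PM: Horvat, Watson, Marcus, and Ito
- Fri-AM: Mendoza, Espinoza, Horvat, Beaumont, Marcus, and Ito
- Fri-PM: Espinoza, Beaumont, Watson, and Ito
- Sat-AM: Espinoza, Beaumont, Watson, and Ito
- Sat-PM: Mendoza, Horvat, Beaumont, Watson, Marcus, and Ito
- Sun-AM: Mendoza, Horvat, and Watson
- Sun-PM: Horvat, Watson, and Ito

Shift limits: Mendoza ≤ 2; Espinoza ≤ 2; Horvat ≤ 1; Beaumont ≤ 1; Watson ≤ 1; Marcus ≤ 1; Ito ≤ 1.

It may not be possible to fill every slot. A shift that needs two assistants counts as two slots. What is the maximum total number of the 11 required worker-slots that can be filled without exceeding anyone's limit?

Total capacity across all assistants is 2+2+1+1+1+1+1 = 9, and 11 slots are needed, so at most 9 can be filled.
An assignment achieving 9: Wed-AM→Marcus, Wed-PM→Mendoza, Thu-AM→Espinoza, Thu-PM→Watson, Fri-AM→Ito, Fri-PM→Espinoza, Sat-AM→Beaumont, Sun-AM→Mendoza, Sun-PM→Horvat.
Loads: Mendoza 2/2, Espinoza 2/2, Horvat 1/1, Beaumont 1/1, Watson 1/1, Marcus 1/1, Ito 1/1.

9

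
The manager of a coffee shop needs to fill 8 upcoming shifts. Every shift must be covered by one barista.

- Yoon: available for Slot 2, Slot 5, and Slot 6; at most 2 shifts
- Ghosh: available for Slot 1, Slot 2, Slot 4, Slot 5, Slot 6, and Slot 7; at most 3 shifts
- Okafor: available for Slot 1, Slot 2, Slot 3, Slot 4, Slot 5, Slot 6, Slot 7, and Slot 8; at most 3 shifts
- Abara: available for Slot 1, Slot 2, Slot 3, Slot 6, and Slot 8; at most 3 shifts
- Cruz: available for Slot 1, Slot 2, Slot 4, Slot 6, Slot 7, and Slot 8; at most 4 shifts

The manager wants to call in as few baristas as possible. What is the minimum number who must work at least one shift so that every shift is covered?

8 slots to fill and no one can take more than 4, so at least ⌈8/4⌉ = 2 baristas are needed.
Any 2 baristas together have capacity at most 4+3 = 7 < 8 slots, so 2 can never suffice.
Yoon, Ghosh, and Okafor alone can cover everything: Slot 1→Ghosh, Slot 2→Yoon, Slot 3→Okafor, Slot 4→Ghosh, Slot 5→Yoon, Slot 6→Okafor, Slot 7→Ghosh, Slot 8→Okafor.

3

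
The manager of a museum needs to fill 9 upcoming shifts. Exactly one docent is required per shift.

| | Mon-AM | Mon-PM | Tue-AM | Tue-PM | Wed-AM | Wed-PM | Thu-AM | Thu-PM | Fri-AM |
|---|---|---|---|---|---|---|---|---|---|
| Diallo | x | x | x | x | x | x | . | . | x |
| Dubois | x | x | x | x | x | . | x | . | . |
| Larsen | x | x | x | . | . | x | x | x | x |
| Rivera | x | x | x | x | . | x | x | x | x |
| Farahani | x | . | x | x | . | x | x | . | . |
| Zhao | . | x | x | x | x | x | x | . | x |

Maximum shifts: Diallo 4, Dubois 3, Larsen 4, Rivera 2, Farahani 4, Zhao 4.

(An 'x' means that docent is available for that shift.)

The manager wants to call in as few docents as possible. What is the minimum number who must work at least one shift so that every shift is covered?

9 slots to fill and no one can take more than 4, so at least ⌈9/4⌉ = 3 docents are needed.
Diallo, Dubois, and Larsen alone can cover everything: Mon-AM→Dubois, Mon-PM→Dubois, Tue-AM→Larsen, Tue-PM→Diallo, Wed-AM→Diallo, Wed-PM→Diallo, Thu-AM→Dubois, Thu-PM→Larsen, Fri-AM→Diallo.

3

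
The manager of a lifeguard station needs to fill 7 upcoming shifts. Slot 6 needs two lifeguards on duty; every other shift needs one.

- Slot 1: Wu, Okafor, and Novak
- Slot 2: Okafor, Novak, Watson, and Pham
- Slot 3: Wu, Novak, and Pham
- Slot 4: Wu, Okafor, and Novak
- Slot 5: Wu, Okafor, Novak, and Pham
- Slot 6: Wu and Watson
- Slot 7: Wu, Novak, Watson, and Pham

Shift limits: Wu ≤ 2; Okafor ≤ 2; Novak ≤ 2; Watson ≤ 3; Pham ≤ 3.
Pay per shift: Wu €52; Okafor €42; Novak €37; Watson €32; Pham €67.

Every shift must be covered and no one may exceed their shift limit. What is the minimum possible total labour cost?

€306

Slot 6 can only be covered by Wu and Watson, so that assignment is forced.
Picking the cheapest available lifeguard for each shift independently would cost €296, but that ignores the shift limits.
An optimal schedule: Slot 1→Novak, Slot 2→Watson, Slot 3→Novak, Slot 4→Okafor, Slot 5→Okafor, Slot 6→Watson+Wu, Slot 7→Watson.
Total: 37 + 32 + 37 + 42 + 42 + 32 + 52 + 32 = €306.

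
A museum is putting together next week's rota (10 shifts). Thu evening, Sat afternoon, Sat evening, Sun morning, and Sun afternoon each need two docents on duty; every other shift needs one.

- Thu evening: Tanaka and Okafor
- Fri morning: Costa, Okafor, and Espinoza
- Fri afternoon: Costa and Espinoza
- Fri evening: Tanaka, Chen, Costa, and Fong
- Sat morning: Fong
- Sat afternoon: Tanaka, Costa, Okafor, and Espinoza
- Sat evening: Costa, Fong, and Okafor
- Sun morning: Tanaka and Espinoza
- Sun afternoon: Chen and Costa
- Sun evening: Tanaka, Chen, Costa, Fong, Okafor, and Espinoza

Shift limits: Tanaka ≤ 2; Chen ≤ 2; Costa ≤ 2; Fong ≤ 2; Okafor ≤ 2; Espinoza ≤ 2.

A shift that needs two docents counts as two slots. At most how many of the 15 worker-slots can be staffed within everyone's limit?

Total capacity across all docents is 2+2+2+2+2+2 = 12, and 15 slots are needed, so at most 12 can be filled.
An assignment achieving 12: Thu evening→Tanaka+Okafor, Fri morning→Okafor, Fri afternoon→Costa, Fri evening→Chen, Sat morning→Fong, Sat afternoon→Espinoza, Sat evening→Fong, Sun morning→Tanaka+Espinoza, Sun afternoon→Chen+Costa.
Loads: Tanaka 2/2, Chen 2/2, Costa 2/2, Fong 2/2, Okafor 2/2, Espinoza 2/2.

12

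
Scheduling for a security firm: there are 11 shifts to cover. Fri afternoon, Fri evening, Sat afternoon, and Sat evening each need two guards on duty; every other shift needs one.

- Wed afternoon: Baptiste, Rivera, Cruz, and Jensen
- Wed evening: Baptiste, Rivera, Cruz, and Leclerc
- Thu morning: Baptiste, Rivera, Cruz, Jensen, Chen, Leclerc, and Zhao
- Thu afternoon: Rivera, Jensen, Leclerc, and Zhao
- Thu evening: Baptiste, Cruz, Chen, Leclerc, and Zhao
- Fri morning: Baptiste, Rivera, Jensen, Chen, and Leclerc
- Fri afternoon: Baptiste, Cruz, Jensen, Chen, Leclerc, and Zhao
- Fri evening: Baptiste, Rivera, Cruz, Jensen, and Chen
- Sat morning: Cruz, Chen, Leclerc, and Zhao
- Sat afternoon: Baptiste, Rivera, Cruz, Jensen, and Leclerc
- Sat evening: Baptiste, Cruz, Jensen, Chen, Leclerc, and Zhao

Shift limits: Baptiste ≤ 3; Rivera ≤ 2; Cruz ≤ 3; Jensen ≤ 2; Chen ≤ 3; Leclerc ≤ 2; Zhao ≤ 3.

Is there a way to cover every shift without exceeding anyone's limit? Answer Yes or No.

One valid schedule: Wed afternoon→Baptiste, Wed evening→Baptiste, Thu morning→Cruz, Thu afternoon→Rivera, Thu evening→Baptiste, Fri morning→Rivera, Fri afternoon→Chen+Leclerc, Fri evening→Cruz+Jensen, Sat morning→Cruz, Sat afternoon→Jensen+Leclerc, Sat evening→Chen+Zhao.
Loads: Baptiste 3/3, Rivera 2/2, Cruz 3/3, Jensen 2/2, Chen 2/3, Leclerc 2/2, Zhao 1/3 — all within limits.

Yes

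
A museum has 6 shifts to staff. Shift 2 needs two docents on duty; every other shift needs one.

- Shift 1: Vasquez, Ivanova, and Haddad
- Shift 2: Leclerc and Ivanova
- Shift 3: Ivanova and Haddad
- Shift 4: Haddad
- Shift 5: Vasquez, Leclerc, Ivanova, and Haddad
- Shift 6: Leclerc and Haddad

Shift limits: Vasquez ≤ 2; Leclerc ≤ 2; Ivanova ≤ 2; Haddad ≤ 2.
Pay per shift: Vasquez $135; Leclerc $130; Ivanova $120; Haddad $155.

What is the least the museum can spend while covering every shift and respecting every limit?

$925

Shift 2 can only be covered by Leclerc and Ivanova, so that assignment is forced.
Shift 4 can only be covered by Haddad, so that assignment is forced.
Picking the cheapest available docent for each shift independently would cost $895, but that ignores the shift limits.
An optimal schedule: Shift 1→Vasquez, Shift 2→Leclerc+Ivanova, Shift 3→Ivanova, Shift 4→Haddad, Shift 5→Vasquez, Shift 6→Leclerc.
Total: 135 + 130 + 120 + 120 + 155 + 135 + 130 = $925.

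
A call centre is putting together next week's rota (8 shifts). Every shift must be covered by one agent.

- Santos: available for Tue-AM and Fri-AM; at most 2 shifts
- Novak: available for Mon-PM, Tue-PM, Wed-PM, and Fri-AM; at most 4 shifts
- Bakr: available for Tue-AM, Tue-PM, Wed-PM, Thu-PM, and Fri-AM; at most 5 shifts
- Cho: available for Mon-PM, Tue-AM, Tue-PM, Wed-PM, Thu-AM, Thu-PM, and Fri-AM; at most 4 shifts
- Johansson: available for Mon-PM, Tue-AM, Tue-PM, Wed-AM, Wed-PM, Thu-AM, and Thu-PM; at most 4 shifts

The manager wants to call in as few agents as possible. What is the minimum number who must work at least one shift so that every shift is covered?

8 slots to fill and no one can take more than 5, so at least ⌈8/5⌉ = 2 agents are needed.
Novak and Johansson alone can cover everything: Mon-PM→Novak, Tue-AM→Johansson, Tue-PM→Novak, Wed-AM→Johansson, Wed-PM→Novak, Thu-AM→Johansson, Thu-PM→Johansson, Fri-AM→Novak.

2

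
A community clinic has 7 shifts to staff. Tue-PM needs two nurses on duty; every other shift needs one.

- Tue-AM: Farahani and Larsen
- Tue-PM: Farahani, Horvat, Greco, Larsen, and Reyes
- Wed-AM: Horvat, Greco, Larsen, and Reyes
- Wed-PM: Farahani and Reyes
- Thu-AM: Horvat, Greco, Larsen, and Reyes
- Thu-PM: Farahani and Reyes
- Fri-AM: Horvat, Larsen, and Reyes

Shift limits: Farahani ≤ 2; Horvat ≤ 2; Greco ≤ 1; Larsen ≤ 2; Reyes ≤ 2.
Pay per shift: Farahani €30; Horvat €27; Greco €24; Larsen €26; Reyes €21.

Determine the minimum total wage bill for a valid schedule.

Picking the cheapest available nurse for each shift independently would cost €176, but that ignores the shift limits.
An optimal schedule: Tue-AM→Larsen, Tue-PM→Horvat+Farahani, Wed-AM→Greco, Wed-PM→Reyes, Thu-AM→Horvat, Thu-PM→Reyes, Fri-AM→Larsen.
Total: 26 + 27 + 30 + 24 + 21 + 27 + 21 + 26 = €202.

€202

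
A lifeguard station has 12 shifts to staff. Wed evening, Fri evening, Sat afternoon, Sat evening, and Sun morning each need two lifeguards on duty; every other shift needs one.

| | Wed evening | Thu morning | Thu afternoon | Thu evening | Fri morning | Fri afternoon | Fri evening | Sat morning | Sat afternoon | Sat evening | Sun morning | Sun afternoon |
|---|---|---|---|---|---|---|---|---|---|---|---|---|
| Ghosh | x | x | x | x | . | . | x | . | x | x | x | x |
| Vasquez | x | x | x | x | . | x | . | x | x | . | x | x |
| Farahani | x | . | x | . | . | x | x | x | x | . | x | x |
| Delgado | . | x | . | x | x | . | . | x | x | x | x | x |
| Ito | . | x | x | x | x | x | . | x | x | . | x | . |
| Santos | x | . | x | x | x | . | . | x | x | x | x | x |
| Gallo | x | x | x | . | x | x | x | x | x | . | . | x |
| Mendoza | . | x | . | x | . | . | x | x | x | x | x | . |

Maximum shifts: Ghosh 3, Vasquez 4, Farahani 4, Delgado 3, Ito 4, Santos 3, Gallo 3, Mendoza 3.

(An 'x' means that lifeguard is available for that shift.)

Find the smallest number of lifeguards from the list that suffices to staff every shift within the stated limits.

17 slots to fill and no one can take more than 4, so at least ⌈17/4⌉ = 5 lifeguards are needed.
Ghosh, Vasquez, Farahani, Delgado, and Ito alone can cover everything: Wed evening→Ghosh+Vasquez, Thu morning→Vasquez, Thu afternoon→Vasquez, Thu evening→Delgado, Fri morning→Delgado, Fri afternoon→Vasquez, Fri evening→Ghosh+Farahani, Sat morning→Ito, Sat afternoon→Farahani+Ito, Sat evening→Ghosh+Delgado, Sun morning→Farahani+Ito, Sun afternoon→Farahani.

5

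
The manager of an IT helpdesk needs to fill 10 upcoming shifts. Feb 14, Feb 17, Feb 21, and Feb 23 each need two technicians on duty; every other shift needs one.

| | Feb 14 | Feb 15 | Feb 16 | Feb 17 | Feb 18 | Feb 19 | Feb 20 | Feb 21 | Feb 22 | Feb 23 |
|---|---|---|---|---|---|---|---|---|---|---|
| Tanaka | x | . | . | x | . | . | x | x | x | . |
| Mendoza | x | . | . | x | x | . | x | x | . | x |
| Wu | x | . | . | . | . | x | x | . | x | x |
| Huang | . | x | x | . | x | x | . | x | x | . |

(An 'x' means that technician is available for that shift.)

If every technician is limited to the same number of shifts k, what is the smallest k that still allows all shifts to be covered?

4

With 4 technicians and 14 worker-slots to fill, someone must work at least ⌈14/4⌉ = 4 shifts, so k ≥ 4.
k = 4 works: Feb 14→Tanaka+Mendoza, Feb 15→Huang, Feb 16→Huang, Feb 17→Tanaka+Mendoza, Feb 18→Mendoza, Feb 19→Wu, Feb 20→Tanaka, Feb 21→Tanaka+Huang, Feb 22→Wu, Feb 23→Mendoza+Wu.
Loads: Tanaka 4, Mendoza 4, Wu 3, Huang 3 — all ≤ 4.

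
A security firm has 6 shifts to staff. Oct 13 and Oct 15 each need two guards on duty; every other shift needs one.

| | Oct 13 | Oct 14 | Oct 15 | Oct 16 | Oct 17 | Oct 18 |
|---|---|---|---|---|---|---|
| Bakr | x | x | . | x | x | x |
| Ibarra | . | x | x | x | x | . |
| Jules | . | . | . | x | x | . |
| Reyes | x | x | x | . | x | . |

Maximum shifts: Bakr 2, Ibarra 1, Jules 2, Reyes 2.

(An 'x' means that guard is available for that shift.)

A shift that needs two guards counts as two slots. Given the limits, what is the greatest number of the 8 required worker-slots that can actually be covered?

Total capacity across all guards is 2+1+2+2 = 7, and 8 slots are needed, so at most 7 can be filled.
An assignment achieving 7: Oct 13→Bakr+Reyes, Oct 15→Ibarra+Reyes, Oct 16→Jules, Oct 17→Jules, Oct 18→Bakr.
Loads: Bakr 2/2, Ibarra 1/1, Jules 2/2, Reyes 2/2.

7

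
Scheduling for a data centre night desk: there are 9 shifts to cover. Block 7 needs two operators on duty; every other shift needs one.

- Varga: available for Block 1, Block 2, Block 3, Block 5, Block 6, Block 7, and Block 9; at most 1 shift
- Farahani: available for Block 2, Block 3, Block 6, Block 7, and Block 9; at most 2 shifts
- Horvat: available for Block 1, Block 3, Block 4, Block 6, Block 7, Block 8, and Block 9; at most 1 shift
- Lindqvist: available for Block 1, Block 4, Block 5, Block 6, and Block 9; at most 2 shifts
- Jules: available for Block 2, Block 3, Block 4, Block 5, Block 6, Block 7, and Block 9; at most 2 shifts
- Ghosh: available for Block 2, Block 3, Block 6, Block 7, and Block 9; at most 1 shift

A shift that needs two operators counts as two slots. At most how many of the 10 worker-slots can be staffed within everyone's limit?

9

Total capacity across all operators is 1+2+1+2+2+1 = 9, and 10 slots are needed, so at most 9 can be filled.
An assignment achieving 9: Block 1→Varga, Block 2→Farahani, Block 3→Farahani, Block 4→Lindqvist, Block 5→Lindqvist, Block 6→Jules, Block 7→Jules+Ghosh, Block 8→Horvat.
Loads: Varga 1/1, Farahani 2/2, Horvat 1/1, Lindqvist 2/2, Jules 2/2, Ghosh 1/1.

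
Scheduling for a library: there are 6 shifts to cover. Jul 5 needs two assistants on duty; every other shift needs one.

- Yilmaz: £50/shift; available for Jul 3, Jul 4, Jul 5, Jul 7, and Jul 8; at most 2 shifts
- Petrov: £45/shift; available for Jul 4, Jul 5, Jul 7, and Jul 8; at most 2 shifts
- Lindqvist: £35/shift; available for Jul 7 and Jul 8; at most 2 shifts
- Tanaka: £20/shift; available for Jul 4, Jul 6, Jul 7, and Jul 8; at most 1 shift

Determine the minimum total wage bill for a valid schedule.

£280

Jul 3 can only be covered by Yilmaz, so that assignment is forced.
Jul 5 can only be covered by Yilmaz and Petrov, so that assignment is forced.
Jul 6 can only be covered by Tanaka, so that assignment is forced.
Picking the cheapest available assistant for each shift independently would cost £225, but that ignores the shift limits.
An optimal schedule: Jul 3→Yilmaz, Jul 4→Petrov, Jul 5→Yilmaz+Petrov, Jul 6→Tanaka, Jul 7→Lindqvist, Jul 8→Lindqvist.
Total: 50 + 45 + 50 + 45 + 20 + 35 + 35 = £280.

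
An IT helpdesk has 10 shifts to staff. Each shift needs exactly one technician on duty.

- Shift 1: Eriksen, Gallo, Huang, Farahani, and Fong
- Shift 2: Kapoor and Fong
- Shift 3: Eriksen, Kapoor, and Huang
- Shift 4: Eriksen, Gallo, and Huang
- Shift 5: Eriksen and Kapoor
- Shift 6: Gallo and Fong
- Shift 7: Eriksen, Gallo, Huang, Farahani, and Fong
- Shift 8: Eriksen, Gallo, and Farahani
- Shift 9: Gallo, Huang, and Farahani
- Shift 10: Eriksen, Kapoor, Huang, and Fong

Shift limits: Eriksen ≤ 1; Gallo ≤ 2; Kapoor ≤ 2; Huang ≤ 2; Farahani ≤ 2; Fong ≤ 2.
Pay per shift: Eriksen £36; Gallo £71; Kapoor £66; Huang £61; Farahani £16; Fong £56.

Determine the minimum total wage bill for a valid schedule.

£505

Picking the cheapest available technician for each shift independently would cost £320, but that ignores the shift limits.
An optimal schedule: Shift 1→Huang, Shift 2→Fong, Shift 3→Kapoor, Shift 4→Huang, Shift 5→Eriksen, Shift 6→Fong, Shift 7→Gallo, Shift 8→Farahani, Shift 9→Farahani, Shift 10→Kapoor.
Total: 61 + 56 + 66 + 61 + 36 + 56 + 71 + 16 + 16 + 66 = £505.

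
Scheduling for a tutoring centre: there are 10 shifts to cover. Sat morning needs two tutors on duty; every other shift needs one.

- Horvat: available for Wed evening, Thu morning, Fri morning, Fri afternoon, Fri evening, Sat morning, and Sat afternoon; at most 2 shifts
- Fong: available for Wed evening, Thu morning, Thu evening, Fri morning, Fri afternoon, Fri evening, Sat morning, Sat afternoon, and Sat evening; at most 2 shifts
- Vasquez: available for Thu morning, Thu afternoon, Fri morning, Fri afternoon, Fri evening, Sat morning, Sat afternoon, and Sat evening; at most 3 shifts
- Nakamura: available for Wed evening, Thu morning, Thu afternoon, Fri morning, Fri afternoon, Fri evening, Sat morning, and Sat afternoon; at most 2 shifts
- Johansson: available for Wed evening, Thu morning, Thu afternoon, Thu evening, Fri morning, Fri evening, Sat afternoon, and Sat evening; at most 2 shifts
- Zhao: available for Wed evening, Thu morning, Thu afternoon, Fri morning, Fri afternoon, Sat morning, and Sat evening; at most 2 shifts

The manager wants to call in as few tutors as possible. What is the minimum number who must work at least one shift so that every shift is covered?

11 slots to fill and no one can take more than 3, so at least ⌈11/3⌉ = 4 tutors are needed.
Any 4 tutors together have capacity at most 3+2+2+2 = 9 < 11 slots, so 4 can never suffice.
Horvat, Fong, Vasquez, Nakamura, and Johansson alone can cover everything: Wed evening→Horvat, Thu morning→Vasquez, Thu afternoon→Vasquez, Thu evening→Fong, Fri morning→Nakamura, Fri afternoon→Horvat, Fri evening→Johansson, Sat morning→Vasquez+Nakamura, Sat afternoon→Johansson, Sat evening→Fong.

5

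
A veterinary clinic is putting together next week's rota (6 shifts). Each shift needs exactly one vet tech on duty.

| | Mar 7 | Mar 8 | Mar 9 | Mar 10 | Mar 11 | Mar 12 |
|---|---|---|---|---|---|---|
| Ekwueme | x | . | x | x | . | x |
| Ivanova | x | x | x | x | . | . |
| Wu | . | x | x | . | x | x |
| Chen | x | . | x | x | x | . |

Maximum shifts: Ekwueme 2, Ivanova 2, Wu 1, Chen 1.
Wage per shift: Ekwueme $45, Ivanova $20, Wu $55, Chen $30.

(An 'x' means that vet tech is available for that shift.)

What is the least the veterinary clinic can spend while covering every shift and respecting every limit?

Picking the cheapest available vet tech for each shift independently would cost $155, but that ignores the shift limits.
An optimal schedule: Mar 7→Ekwueme, Mar 8→Ivanova, Mar 9→Chen, Mar 10→Ivanova, Mar 11→Wu, Mar 12→Ekwueme.
Total: 45 + 20 + 30 + 20 + 55 + 45 = $215.

$215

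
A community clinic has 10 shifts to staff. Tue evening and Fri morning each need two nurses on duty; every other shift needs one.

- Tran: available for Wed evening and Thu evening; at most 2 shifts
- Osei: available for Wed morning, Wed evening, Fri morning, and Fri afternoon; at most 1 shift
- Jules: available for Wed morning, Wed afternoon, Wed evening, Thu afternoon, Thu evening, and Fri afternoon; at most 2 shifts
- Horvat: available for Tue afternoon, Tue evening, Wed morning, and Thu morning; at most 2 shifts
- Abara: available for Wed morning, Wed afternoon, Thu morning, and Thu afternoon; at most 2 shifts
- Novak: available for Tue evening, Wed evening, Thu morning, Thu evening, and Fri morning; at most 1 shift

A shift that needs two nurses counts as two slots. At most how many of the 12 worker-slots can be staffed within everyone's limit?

Total capacity across all nurses is 2+1+2+2+2+1 = 10, and 12 slots are needed, so at most 10 can be filled.
An assignment achieving 10: Tue afternoon→Horvat, Tue evening→Horvat+Novak, Wed morning→Abara, Wed afternoon→Jules, Wed evening→Tran, Thu morning→Abara, Thu afternoon→Jules, Thu evening→Tran, Fri morning→Osei.
Loads: Tran 2/2, Osei 1/1, Jules 2/2, Horvat 2/2, Abara 2/2, Novak 1/1.

10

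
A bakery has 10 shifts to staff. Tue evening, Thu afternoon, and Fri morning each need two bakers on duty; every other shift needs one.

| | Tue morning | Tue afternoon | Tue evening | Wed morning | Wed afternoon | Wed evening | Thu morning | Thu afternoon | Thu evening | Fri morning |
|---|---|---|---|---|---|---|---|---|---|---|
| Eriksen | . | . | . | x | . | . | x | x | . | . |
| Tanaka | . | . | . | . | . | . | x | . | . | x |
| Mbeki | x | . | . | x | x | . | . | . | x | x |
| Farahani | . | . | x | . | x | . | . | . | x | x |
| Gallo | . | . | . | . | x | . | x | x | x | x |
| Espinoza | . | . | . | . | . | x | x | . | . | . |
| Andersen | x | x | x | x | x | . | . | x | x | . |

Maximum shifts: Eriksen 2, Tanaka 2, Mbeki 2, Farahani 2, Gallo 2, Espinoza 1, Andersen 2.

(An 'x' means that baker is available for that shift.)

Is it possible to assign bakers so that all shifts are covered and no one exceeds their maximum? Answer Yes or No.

Yes

Tue afternoon can only be covered by Andersen, so that assignment is forced.
Tue evening can only be covered by Farahani and Andersen, so that assignment is forced.
Wed evening can only be covered by Espinoza, so that assignment is forced.
One valid schedule: Tue morning→Mbeki, Tue afternoon→Andersen, Tue evening→Farahani+Andersen, Wed morning→Eriksen, Wed afternoon→Mbeki, Wed evening→Espinoza, Thu morning→Tanaka, Thu afternoon→Eriksen+Gallo, Thu evening→Farahani, Fri morning→Tanaka+Gallo.
Loads: Eriksen 2/2, Tanaka 2/2, Mbeki 2/2, Farahani 2/2, Gallo 2/2, Espinoza 1/1, Andersen 2/2 — all within limits.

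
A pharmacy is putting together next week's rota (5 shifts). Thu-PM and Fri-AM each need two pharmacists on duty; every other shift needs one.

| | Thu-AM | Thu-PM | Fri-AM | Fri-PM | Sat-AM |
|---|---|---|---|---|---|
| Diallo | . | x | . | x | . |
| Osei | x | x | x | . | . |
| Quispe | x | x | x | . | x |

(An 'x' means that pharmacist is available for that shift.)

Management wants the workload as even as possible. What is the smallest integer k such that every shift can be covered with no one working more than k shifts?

3

With 3 pharmacists and 7 worker-slots to fill, someone must work at least ⌈7/3⌉ = 3 shifts, so k ≥ 3.
k = 3 works: Thu-AM→Osei, Thu-PM→Diallo+Osei, Fri-AM→Osei+Quispe, Fri-PM→Diallo, Sat-AM→Quispe.
Loads: Diallo 2, Osei 3, Quispe 2 — all ≤ 3.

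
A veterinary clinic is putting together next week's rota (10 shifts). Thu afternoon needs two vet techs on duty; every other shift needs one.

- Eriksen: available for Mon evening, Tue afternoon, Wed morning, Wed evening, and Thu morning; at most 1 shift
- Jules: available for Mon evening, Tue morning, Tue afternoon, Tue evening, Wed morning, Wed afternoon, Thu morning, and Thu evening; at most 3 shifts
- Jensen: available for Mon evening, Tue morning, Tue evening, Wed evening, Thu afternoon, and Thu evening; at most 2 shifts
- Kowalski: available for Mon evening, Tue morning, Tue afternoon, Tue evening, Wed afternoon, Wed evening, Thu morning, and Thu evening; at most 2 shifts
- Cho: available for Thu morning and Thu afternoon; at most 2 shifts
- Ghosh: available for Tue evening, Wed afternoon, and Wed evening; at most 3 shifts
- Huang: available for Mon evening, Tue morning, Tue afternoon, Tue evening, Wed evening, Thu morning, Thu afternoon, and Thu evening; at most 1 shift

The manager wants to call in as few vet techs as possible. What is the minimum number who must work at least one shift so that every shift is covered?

11 slots to fill and no one can take more than 3, so at least ⌈11/3⌉ = 4 vet techs are needed.
Any 4 vet techs together have capacity at most 3+3+2+2 = 10 < 11 slots, so 4 can never suffice.
Eriksen, Jules, Jensen, Cho, and Ghosh alone can cover everything: Mon evening→Jensen, Tue morning→Jules, Tue afternoon→Eriksen, Tue evening→Ghosh, Wed morning→Jules, Wed afternoon→Ghosh, Wed evening→Ghosh, Thu morning→Cho, Thu afternoon→Jensen+Cho, Thu evening→Jules.

5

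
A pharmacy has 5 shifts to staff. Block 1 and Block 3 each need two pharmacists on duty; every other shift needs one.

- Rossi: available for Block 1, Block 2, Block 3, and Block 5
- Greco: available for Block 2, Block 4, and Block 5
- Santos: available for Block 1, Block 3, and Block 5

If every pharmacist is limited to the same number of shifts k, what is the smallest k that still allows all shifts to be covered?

3

With 3 pharmacists and 7 worker-slots to fill, someone must work at least ⌈7/3⌉ = 3 shifts, so k ≥ 3.
k = 3 works: Block 1→Rossi+Santos, Block 2→Rossi, Block 3→Rossi+Santos, Block 4→Greco, Block 5→Greco.
Loads: Rossi 3, Greco 2, Santos 2 — all ≤ 3.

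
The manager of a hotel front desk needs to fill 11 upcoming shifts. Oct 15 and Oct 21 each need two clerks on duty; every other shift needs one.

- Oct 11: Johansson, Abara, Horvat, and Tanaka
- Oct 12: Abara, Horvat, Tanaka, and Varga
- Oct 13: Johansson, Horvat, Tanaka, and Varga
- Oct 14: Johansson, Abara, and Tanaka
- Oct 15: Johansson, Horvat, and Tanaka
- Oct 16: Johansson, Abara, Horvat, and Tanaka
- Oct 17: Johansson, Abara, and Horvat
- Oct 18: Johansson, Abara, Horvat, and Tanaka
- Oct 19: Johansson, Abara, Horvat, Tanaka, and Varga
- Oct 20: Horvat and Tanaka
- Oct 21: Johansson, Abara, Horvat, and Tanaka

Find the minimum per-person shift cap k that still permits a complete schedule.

With 5 clerks and 13 worker-slots to fill, someone must work at least ⌈13/5⌉ = 3 shifts, so k ≥ 3.
k = 3 works: Oct 11→Abara, Oct 12→Abara, Oct 13→Horvat, Oct 14→Johansson, Oct 15→Johansson+Horvat, Oct 16→Tanaka, Oct 17→Johansson, Oct 18→Tanaka, Oct 19→Varga, Oct 20→Horvat, Oct 21→Abara+Tanaka.
Loads: Johansson 3, Abara 3, Horvat 3, Tanaka 3, Varga 1 — all ≤ 3.

3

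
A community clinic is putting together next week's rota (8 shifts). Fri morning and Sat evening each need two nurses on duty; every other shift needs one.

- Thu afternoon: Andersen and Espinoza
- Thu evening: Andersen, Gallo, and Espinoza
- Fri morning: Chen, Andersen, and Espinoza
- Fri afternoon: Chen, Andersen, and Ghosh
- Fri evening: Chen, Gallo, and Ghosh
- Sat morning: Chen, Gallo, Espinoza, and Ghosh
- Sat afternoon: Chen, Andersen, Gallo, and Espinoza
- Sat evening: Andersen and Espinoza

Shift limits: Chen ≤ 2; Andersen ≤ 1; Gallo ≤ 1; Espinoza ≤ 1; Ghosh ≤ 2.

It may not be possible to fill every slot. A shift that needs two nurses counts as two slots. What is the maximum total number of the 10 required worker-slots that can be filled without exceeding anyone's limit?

Total capacity across all nurses is 2+1+1+1+2 = 7, and 10 slots are needed, so at most 7 can be filled.
An assignment achieving 7: Thu afternoon→Andersen, Thu evening→Gallo, Fri morning→Chen, Fri afternoon→Chen, Fri evening→Ghosh, Sat morning→Ghosh, Sat evening→Espinoza.
Loads: Chen 2/2, Andersen 1/1, Gallo 1/1, Espinoza 1/1, Ghosh 2/2.

7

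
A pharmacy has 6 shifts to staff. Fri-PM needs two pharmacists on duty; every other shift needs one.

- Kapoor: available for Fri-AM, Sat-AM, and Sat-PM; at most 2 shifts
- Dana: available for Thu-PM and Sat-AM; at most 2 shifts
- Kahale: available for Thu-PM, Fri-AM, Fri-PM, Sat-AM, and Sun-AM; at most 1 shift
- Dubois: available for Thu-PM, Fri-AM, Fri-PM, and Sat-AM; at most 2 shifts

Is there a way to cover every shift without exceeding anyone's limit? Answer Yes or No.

Total capacity is 7 and 7 slots are needed, so capacity alone doesn't rule it out.
Shifts {Fri-PM, Sun-AM} need 3 worker-slots in total, but the pharmacists available for any of those shifts (Kahale and Dubois) can supply at most 2 among them. So no valid schedule exists.

No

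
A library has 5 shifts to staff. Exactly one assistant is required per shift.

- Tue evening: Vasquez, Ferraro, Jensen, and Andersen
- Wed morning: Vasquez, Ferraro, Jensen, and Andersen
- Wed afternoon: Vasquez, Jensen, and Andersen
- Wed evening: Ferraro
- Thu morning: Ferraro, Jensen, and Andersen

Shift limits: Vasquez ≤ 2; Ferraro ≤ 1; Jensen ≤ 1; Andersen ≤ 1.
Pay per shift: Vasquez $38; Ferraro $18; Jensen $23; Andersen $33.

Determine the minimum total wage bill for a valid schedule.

$150

Wed evening can only be covered by Ferraro, so that assignment is forced.
Picking the cheapest available assistant for each shift independently would cost $95, but that ignores the shift limits.
An optimal schedule: Tue evening→Vasquez, Wed morning→Andersen, Wed afternoon→Vasquez, Wed evening→Ferraro, Thu morning→Jensen.
Total: 38 + 33 + 38 + 18 + 23 = $150.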